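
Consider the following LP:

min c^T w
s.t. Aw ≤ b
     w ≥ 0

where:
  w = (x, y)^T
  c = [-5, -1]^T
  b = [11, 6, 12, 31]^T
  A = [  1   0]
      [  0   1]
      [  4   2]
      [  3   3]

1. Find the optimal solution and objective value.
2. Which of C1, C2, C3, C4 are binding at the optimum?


1. x = 3, y = 0, z = -15
2. C3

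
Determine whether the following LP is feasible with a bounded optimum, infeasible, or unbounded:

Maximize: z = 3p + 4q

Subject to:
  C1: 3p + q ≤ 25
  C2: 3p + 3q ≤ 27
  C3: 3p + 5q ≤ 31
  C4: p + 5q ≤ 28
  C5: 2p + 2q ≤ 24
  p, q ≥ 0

Feasible with a bounded optimal solution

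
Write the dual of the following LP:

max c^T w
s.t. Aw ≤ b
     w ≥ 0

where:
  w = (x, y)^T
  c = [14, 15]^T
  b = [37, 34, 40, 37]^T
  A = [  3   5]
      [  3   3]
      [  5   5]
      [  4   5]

Primal max cᵀx s.t. Ax ≤ b, x ≥ 0  →  Dual min bᵀy s.t. Aᵀy ≥ c, y ≥ 0.

Minimize: z = 37y1 + 34y2 + 40y3 + 37y4

Subject to:
  3y1 + 3y2 + 5y3 + 4y4 ≥ 14
  5y1 + 3y2 + 5y3 + 5y4 ≥ 15
  y1, y2, y3, y4 ≥ 0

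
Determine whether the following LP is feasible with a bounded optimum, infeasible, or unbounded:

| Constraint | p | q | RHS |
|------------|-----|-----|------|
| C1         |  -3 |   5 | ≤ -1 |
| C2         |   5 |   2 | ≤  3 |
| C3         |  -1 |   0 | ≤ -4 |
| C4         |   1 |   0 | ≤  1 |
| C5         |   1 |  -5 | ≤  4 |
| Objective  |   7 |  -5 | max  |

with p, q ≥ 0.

Infeasible (no feasible solution exists)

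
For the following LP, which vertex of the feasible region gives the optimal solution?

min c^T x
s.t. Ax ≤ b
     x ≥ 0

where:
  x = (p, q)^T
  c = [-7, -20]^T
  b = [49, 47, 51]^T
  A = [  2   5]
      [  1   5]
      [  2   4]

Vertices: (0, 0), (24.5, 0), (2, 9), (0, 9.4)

Evaluate the objective at each vertex of the feasible region:
  z(0, 0) = 0
  z(24.5, 0) = -171.5
  z(2, 9) = -194  ←
  z(0, 9.4) = -188
The minimum is at p = 2, q = 9.

(2, 9)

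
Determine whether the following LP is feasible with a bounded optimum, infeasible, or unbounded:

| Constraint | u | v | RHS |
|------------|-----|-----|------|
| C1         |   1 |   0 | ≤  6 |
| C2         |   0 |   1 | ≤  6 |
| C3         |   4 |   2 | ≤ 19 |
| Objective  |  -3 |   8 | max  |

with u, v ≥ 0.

Feasible with a bounded optimal solution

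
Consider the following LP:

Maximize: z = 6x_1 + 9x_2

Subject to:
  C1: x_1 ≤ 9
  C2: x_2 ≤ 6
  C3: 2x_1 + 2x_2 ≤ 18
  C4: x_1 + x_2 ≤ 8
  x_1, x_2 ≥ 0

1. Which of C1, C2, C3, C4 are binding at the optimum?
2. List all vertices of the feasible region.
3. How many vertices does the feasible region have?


1. C2, C4
2. (0, 0), (8, 0), (2, 6), (0, 6)
3. 4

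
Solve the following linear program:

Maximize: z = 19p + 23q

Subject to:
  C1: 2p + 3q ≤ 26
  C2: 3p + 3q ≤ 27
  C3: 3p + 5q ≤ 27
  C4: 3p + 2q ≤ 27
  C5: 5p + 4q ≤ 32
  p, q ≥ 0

Evaluate the objective at each vertex of the feasible region:
  z(0, 0) = 0
  z(6.4, 0) = 121.6
  z(4, 3) = 145  ←
  z(0, 5.4) = 124.2
The maximum is at p = 4, q = 3.

p = 4, q = 3, z = 145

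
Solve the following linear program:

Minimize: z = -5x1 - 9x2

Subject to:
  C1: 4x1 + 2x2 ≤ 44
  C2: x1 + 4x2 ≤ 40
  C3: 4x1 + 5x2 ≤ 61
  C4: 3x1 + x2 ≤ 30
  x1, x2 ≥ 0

Evaluate the objective at each vertex of the feasible region:
  z(0, 0) = 0
  z(10, 0) = -50
  z(8.091, 5.727) = -92
  z(4, 9) = -101  ←
  z(0, 10) = -90
The minimum is at x1 = 4, x2 = 9.

x1 = 4, x2 = 9, z = -101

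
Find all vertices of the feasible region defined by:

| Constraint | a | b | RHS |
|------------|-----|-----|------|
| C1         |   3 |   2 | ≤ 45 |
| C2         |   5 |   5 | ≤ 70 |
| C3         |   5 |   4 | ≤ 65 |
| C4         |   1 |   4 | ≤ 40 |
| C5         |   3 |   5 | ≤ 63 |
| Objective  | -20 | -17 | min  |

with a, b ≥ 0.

(0, 0), (13, 0), (9, 5), (5.333, 8.667), (0, 10)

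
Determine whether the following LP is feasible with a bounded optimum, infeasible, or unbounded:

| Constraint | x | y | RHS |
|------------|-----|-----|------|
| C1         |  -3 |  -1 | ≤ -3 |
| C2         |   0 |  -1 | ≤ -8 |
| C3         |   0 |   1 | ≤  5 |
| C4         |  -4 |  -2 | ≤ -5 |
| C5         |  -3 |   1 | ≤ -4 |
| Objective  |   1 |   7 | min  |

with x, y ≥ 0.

Infeasible (no feasible solution exists)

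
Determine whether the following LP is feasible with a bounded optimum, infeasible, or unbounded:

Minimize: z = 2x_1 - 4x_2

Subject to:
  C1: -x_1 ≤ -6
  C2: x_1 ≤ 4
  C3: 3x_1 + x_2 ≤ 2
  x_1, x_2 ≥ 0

Infeasible (no feasible solution exists)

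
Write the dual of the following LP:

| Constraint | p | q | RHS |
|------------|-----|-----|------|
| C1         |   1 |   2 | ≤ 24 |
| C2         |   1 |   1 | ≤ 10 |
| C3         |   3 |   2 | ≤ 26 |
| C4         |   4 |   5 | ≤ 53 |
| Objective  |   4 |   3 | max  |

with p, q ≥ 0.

Primal max cᵀx s.t. Ax ≤ b, x ≥ 0  →  Dual min bᵀy s.t. Aᵀy ≥ c, y ≥ 0.

Minimize: z = 24y1 + 10y2 + 26y3 + 53y4

Subject to:
  y1 + y2 + 3y3 + 4y4 ≥ 4
  2y1 + y2 + 2y3 + 5y4 ≥ 3
  y1, y2, y3, y4 ≥ 0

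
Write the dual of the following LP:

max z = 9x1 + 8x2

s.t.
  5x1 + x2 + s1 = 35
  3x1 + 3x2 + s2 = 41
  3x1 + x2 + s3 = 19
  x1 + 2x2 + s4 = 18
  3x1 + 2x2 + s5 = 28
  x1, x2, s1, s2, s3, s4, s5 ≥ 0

Primal max cᵀx s.t. Ax ≤ b, x ≥ 0  →  Dual min bᵀy s.t. Aᵀy ≥ c, y ≥ 0.

Minimize: z = 35y1 + 41y2 + 19y3 + 18y4 + 28y5

Subject to:
  5y1 + 3y2 + 3y3 + y4 + 3y5 ≥ 9
  y1 + 3y2 + y3 + 2y4 + 2y5 ≥ 8
  y1, y2, y3, y4, y5 ≥ 0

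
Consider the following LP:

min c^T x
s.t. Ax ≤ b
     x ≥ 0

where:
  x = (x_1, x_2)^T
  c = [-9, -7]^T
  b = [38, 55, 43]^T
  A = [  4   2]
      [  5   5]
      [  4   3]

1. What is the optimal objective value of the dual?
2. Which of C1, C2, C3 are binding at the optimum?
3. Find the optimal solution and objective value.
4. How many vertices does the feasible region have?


1. -93
2. C1, C2
3. x_1 = 8, x_2 = 3, z = -93
4. 4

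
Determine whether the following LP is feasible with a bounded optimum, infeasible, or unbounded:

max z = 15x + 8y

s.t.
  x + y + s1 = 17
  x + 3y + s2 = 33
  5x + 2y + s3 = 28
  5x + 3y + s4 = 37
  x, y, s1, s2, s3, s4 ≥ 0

Feasible with a bounded optimal solution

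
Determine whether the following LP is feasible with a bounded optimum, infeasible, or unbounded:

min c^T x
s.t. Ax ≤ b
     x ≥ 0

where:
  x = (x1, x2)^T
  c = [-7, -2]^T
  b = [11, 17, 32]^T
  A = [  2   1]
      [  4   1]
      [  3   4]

Feasible with a bounded optimal solution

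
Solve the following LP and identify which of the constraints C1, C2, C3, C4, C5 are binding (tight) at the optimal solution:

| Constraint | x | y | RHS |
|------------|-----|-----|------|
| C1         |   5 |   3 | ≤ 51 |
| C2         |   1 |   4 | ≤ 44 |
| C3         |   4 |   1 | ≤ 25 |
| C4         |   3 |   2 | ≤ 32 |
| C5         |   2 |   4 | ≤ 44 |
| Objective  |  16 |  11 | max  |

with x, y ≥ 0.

At x = 4, y = 9, compute slack b - a·x for each constraint:
  C1: 51 − 47 = 4  (slack)
  C2: 44 − 40 = 4  (slack)
  C3: 25 − 25 = 0  (binding)
  C4: 32 − 30 = 2  (slack)
  C5: 44 − 44 = 0  (binding)

Optimal: x = 4, y = 9
Binding: C3, C5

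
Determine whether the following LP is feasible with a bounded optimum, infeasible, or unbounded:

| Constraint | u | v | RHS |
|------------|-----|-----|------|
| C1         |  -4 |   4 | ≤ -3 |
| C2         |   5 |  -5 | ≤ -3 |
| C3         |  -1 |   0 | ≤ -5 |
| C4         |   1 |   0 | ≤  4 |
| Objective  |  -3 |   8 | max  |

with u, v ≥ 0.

Infeasible (no feasible solution exists)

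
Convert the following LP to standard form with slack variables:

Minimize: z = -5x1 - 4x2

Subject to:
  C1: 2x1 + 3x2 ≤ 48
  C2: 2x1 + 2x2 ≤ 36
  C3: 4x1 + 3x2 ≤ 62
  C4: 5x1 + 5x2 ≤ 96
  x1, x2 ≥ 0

min z = -5x1 - 4x2

s.t.
  2x1 + 3x2 + s1 = 48
  2x1 + 2x2 + s2 = 36
  4x1 + 3x2 + s3 = 62
  5x1 + 5x2 + s4 = 96
  x1, x2, s1, s2, s3, s4 ≥ 0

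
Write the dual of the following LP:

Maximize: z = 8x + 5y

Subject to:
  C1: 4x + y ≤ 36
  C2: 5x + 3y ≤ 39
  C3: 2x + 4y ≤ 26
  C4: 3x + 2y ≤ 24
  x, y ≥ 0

Primal max cᵀx s.t. Ax ≤ b, x ≥ 0  →  Dual min bᵀy s.t. Aᵀy ≥ c, y ≥ 0.

Minimize: z = 36y1 + 39y2 + 26y3 + 24y4

Subject to:
  4y1 + 5y2 + 2y3 + 3y4 ≥ 8
  y1 + 3y2 + 4y3 + 2y4 ≥ 5
  y1, y2, y3, y4 ≥ 0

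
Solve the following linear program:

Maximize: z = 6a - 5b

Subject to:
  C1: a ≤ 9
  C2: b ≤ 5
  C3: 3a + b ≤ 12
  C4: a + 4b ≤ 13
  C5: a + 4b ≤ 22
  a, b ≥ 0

Evaluate the objective at each vertex of the feasible region:
  z(0, 0) = 0
  z(4, 0) = 24  ←
  z(3.182, 2.455) = 6.818
  z(0, 3.25) = -16.25
The maximum is at a = 4, b = 0.

a = 4, b = 0, z = 24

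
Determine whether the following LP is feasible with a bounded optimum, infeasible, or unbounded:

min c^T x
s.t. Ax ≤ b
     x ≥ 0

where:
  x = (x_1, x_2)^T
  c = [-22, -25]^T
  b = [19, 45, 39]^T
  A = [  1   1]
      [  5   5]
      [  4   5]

Feasible with a bounded optimal solution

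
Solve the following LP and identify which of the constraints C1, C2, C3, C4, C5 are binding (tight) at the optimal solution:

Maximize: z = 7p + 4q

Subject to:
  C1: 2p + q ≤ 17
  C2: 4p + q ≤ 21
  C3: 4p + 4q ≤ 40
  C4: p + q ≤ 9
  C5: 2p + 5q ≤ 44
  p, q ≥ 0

At p = 4, q = 5, compute slack b - a·x for each constraint:
  C1: 17 − 13 = 4  (slack)
  C2: 21 − 21 = 0  (binding)
  C3: 40 − 36 = 4  (slack)
  C4: 9 − 9 = 0  (binding)
  C5: 44 − 33 = 11  (slack)

Optimal: p = 4, q = 5
Binding: C2, C4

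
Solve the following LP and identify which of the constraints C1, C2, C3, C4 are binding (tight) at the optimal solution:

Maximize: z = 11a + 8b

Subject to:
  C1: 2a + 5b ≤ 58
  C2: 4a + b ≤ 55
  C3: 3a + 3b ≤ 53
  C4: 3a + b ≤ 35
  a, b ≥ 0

At a = 9, b = 8, compute slack b - a·x for each constraint:
  C1: 58 − 58 = 0  (binding)
  C2: 55 − 44 = 11  (slack)
  C3: 53 − 51 = 2  (slack)
  C4: 35 − 35 = 0  (binding)

Optimal: a = 9, b = 8
Binding: C1, C4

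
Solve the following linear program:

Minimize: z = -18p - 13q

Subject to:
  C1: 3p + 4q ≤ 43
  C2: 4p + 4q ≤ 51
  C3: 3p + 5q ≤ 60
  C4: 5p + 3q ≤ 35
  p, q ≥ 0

Evaluate the objective at each vertex of the feasible region:
  z(0, 0) = 0
  z(7, 0) = -126
  z(1, 10) = -148  ←
  z(0, 10.75) = -139.8
The minimum is at p = 1, q = 10.

p = 1, q = 10, z = -148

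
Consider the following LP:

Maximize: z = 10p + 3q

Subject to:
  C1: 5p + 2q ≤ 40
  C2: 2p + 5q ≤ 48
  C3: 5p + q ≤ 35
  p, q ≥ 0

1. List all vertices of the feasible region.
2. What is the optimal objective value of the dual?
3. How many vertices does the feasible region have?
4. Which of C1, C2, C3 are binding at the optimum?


1. (0, 0), (7, 0), (6, 5), (4.952, 7.619), (0, 9.6)
2. 75
3. 5
4. C1, C3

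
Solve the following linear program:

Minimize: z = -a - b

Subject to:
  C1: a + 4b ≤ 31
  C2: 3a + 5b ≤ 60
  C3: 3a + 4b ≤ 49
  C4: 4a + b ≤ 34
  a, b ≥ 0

Evaluate the objective at each vertex of the feasible region:
  z(0, 0) = 0
  z(8.5, 0) = -8.5
  z(7, 6) = -13  ←
  z(0, 7.75) = -7.75
The minimum is at a = 7, b = 6.

a = 7, b = 6, z = -13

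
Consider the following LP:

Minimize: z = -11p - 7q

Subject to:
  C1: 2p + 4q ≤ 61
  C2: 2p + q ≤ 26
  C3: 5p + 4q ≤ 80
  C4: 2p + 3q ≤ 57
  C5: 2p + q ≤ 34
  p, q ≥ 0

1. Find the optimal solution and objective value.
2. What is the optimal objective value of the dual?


1. p = 8, q = 10, z = -158
2. -158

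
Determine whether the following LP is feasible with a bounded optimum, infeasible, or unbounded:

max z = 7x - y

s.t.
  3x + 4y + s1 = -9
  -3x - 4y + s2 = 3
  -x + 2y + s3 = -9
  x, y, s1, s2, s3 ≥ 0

Infeasible (no feasible solution exists)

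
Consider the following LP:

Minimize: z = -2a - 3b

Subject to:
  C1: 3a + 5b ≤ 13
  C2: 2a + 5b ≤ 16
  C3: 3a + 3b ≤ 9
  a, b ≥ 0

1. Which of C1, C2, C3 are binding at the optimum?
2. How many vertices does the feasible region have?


1. C1, C3
2. 4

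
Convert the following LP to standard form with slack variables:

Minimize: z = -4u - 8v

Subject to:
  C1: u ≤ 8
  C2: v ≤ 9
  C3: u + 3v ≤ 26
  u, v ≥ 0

min z = -4u - 8v

s.t.
  u + s1 = 8
  v + s2 = 9
  u + 3v + s3 = 26
  u, v, s1, s2, s3 ≥ 0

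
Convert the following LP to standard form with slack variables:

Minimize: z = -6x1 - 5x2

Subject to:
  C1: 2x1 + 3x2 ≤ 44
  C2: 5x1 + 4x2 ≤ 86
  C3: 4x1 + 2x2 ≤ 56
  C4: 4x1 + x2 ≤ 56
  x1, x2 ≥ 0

min z = -6x1 - 5x2

s.t.
  2x1 + 3x2 + s1 = 44
  5x1 + 4x2 + s2 = 86
  4x1 + 2x2 + s3 = 56
  4x1 + x2 + s4 = 56
  x1, x2, s1, s2, s3, s4 ≥ 0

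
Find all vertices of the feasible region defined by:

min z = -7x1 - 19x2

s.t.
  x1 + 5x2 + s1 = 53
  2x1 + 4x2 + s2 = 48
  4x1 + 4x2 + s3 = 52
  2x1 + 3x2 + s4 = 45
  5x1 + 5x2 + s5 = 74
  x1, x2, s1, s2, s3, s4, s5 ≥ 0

(0, 0), (13, 0), (3, 10), (0, 10.6)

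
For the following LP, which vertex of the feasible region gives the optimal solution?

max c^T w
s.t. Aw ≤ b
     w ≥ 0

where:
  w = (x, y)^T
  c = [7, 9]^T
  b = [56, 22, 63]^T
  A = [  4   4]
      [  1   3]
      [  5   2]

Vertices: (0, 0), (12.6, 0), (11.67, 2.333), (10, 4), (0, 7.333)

Evaluate the objective at each vertex of the feasible region:
  z(0, 0) = 0
  z(12.6, 0) = 88.2
  z(11.67, 2.333) = 102.7
  z(10, 4) = 106  ←
  z(0, 7.333) = 66
The maximum is at x = 10, y = 4.

(10, 4)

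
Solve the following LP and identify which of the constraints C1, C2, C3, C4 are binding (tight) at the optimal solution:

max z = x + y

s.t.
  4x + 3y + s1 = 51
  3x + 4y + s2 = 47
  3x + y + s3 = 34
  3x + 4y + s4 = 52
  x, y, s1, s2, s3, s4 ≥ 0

At x = 9, y = 5, compute slack b - a·x for each constraint:
  C1: 51 − 51 = 0  (binding)
  C2: 47 − 47 = 0  (binding)
  C3: 34 − 32 = 2  (slack)
  C4: 52 − 47 = 5  (slack)

Optimal: x = 9, y = 5
Binding: C1, C2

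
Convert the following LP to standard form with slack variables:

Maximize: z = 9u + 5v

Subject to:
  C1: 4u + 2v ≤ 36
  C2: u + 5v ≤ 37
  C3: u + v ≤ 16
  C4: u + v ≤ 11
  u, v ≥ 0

max z = 9u + 5v

s.t.
  4u + 2v + s1 = 36
  u + 5v + s2 = 37
  u + v + s3 = 16
  u + v + s4 = 11
  u, v, s1, s2, s3, s4 ≥ 0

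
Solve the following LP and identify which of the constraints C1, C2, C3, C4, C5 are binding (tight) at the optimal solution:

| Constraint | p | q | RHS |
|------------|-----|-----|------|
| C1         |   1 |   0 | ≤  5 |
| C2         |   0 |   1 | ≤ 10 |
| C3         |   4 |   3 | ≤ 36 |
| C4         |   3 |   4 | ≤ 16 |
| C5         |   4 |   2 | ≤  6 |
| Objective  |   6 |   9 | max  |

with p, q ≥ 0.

At p = 0, q = 3, compute slack b - a·x for each constraint:
  C1: 5 − 0 = 5  (slack)
  C2: 10 − 3 = 7  (slack)
  C3: 36 − 9 = 27  (slack)
  C4: 16 − 12 = 4  (slack)
  C5: 6 − 6 = 0  (binding)

Optimal: p = 0, q = 3
Binding: C5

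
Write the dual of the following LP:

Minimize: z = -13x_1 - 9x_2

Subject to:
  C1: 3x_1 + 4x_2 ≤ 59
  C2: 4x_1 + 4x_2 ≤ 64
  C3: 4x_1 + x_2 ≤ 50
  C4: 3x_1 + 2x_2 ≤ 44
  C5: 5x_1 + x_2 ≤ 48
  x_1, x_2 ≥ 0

Primal min cᵀx s.t. Ax ≤ b, x ≥ 0  →  Dual max −bᵀy s.t. Aᵀy ≥ −c, y ≥ 0.

Maximize: z = -59y1 - 64y2 - 50y3 - 44y4 - 48y5

Subject to:
  3y1 + 4y2 + 4y3 + 3y4 + 5y5 ≥ 13
  4y1 + 4y2 + y3 + 2y4 + y5 ≥ 9
  y1, y2, y3, y4, y5 ≥ 0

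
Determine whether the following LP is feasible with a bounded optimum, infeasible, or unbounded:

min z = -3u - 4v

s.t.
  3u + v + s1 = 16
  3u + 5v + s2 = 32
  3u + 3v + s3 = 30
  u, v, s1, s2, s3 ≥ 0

Feasible with a bounded optimal solution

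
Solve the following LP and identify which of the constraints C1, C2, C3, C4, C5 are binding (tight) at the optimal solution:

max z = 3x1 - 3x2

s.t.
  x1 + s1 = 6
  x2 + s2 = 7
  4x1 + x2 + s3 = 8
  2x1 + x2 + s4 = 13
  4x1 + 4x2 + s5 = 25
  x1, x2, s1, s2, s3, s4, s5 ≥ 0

At x1 = 2, x2 = 0, compute slack b - a·x for each constraint:
  C1: 6 − 2 = 4  (slack)
  C2: 7 − 0 = 7  (slack)
  C3: 8 − 8 = 0  (binding)
  C4: 13 − 4 = 9  (slack)
  C5: 25 − 8 = 17  (slack)

Optimal: x1 = 2, x2 = 0
Binding: C3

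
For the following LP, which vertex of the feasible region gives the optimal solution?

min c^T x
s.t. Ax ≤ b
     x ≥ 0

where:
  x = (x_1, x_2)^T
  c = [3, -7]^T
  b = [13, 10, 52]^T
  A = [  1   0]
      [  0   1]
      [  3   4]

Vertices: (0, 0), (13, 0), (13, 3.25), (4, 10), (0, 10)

Evaluate the objective at each vertex of the feasible region:
  z(0, 0) = 0
  z(13, 0) = 39
  z(13, 3.25) = 16.25
  z(4, 10) = -58
  z(0, 10) = -70  ←
The minimum is at x_1 = 0, x_2 = 10.

(0, 10)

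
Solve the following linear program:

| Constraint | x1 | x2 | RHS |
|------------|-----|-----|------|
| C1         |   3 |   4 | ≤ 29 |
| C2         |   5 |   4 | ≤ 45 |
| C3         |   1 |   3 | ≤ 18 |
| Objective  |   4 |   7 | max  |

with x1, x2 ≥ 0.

Evaluate the objective at each vertex of the feasible region:
  z(0, 0) = 0
  z(9, 0) = 36
  z(8, 1.25) = 40.75
  z(3, 5) = 47  ←
  z(0, 6) = 42
The maximum is at x1 = 3, x2 = 5.

x1 = 3, x2 = 5, z = 47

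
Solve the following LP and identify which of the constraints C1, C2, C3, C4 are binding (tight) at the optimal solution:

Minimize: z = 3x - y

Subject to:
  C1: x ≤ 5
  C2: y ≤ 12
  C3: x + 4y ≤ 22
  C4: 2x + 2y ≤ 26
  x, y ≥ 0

At x = 0, y = 5.5, compute slack b - a·x for each constraint:
  C1: 5 − 0 = 5  (slack)
  C2: 12 − 5.5 = 6.5  (slack)
  C3: 22 − 22 = 0  (binding)
  C4: 26 − 11 = 15  (slack)

Optimal: x = 0, y = 5.5
Binding: C3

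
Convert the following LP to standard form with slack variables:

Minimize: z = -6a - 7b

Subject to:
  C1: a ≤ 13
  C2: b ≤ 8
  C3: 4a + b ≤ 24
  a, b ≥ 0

min z = -6a - 7b

s.t.
  a + s1 = 13
  b + s2 = 8
  4a + b + s3 = 24
  a, b, s1, s2, s3 ≥ 0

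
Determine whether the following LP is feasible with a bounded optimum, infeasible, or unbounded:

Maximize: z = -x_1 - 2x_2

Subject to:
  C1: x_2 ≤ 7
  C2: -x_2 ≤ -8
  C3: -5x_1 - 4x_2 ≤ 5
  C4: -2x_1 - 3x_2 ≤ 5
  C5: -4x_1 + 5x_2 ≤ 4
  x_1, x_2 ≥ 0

Infeasible (no feasible solution exists)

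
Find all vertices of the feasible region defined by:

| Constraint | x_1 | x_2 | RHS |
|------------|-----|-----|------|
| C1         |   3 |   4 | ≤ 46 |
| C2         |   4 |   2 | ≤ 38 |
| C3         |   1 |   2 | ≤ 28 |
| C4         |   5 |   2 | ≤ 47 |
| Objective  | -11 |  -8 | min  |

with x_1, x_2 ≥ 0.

(0, 0), (9.4, 0), (9, 1), (6, 7), (0, 11.5)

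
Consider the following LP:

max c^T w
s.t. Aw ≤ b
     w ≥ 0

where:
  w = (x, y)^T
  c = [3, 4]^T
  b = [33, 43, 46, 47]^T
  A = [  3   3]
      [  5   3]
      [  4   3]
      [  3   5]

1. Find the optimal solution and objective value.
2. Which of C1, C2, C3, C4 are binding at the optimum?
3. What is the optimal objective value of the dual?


1. x = 4, y = 7, z = 40
2. C1, C4
3. 40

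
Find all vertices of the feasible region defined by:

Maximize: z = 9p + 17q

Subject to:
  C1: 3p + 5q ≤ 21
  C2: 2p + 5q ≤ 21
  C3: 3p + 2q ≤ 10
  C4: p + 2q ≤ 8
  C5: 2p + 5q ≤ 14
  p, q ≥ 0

(0, 0), (3.333, 0), (2, 2), (0, 2.8)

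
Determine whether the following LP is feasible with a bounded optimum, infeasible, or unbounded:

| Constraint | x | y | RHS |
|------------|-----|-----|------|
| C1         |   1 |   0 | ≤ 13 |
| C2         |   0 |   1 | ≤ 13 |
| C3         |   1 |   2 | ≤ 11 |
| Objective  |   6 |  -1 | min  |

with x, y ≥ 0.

Feasible with a bounded optimal solution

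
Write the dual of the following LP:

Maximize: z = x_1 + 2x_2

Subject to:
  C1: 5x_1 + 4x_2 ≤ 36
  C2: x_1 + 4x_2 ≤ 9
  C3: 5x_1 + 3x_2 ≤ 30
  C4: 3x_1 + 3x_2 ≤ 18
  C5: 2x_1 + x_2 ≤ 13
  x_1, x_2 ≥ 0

Primal max cᵀx s.t. Ax ≤ b, x ≥ 0  →  Dual min bᵀy s.t. Aᵀy ≥ c, y ≥ 0.

Minimize: z = 36y1 + 9y2 + 30y3 + 18y4 + 13y5

Subject to:
  5y1 + y2 + 5y3 + 3y4 + 2y5 ≥ 1
  4y1 + 4y2 + 3y3 + 3y4 + y5 ≥ 2
  y1, y2, y3, y4, y5 ≥ 0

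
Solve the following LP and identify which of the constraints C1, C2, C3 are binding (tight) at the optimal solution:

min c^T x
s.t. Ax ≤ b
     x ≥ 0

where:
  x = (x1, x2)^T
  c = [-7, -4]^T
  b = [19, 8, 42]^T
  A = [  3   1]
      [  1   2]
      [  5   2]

At x1 = 6, x2 = 1, compute slack b - a·x for each constraint:
  C1: 19 − 19 = 0  (binding)
  C2: 8 − 8 = 0  (binding)
  C3: 42 − 32 = 10  (slack)

Optimal: x1 = 6, x2 = 1
Binding: C1, C2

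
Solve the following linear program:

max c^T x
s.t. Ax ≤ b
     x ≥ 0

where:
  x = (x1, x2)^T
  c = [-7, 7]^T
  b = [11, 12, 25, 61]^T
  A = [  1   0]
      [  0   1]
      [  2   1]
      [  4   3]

Evaluate the objective at each vertex of the feasible region:
  z(0, 0) = 0
  z(11, 0) = -77
  z(11, 3) = -56
  z(7, 11) = 28
  z(6.25, 12) = 40.25
  z(0, 12) = 84  ←
The maximum is at x1 = 0, x2 = 12.

x1 = 0, x2 = 12, z = 84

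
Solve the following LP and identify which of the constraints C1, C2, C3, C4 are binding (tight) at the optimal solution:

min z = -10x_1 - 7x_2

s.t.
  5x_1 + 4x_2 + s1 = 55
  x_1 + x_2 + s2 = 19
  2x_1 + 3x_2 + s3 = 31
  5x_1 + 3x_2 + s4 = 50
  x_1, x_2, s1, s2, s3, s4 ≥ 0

At x_1 = 7, x_2 = 5, compute slack b - a·x for each constraint:
  C1: 55 − 55 = 0  (binding)
  C2: 19 − 12 = 7  (slack)
  C3: 31 − 29 = 2  (slack)
  C4: 50 − 50 = 0  (binding)

Optimal: x_1 = 7, x_2 = 5
Binding: C1, C4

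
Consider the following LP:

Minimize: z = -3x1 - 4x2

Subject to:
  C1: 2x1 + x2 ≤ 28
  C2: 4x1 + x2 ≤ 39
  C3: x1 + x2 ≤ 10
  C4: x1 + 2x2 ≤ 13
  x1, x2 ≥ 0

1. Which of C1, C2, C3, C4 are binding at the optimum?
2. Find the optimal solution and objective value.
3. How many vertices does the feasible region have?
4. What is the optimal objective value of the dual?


1. C3, C4
2. x1 = 7, x2 = 3, z = -33
3. 5
4. -33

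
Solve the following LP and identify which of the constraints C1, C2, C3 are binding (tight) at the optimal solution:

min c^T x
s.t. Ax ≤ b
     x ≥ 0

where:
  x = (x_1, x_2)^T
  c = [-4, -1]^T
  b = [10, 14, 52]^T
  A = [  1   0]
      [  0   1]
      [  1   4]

At x_1 = 10, x_2 = 10.5, compute slack b - a·x for each constraint:
  C1: 10 − 10 = 0  (binding)
  C2: 14 − 10.5 = 3.5  (slack)
  C3: 52 − 52 = 0  (binding)

Optimal: x_1 = 10, x_2 = 10.5
Binding: C1, C3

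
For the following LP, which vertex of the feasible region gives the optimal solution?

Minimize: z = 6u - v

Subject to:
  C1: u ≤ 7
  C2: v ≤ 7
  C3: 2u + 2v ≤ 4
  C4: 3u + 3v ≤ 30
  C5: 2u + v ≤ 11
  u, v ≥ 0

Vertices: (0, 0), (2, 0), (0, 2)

Evaluate the objective at each vertex of the feasible region:
  z(0, 0) = 0
  z(2, 0) = 12
  z(0, 2) = -2  ←
The minimum is at u = 0, v = 2.

(0, 2)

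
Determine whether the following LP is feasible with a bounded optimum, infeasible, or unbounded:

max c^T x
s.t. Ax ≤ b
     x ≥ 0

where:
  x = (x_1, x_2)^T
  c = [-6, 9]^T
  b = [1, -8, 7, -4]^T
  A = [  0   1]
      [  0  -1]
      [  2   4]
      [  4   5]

Infeasible (no feasible solution exists)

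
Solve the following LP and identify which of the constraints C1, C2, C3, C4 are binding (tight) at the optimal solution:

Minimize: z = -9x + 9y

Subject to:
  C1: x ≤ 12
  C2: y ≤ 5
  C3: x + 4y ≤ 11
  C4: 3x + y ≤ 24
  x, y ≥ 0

At x = 8, y = 0, compute slack b - a·x for each constraint:
  C1: 12 − 8 = 4  (slack)
  C2: 5 − 0 = 5  (slack)
  C3: 11 − 8 = 3  (slack)
  C4: 24 − 24 = 0  (binding)

Optimal: x = 8, y = 0
Binding: C4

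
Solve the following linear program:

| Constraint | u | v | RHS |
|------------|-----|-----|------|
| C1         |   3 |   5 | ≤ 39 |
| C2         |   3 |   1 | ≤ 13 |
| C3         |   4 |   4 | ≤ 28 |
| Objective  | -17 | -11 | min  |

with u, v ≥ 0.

Evaluate the objective at each vertex of the feasible region:
  z(0, 0) = 0
  z(4.333, 0) = -73.67
  z(3, 4) = -95  ←
  z(0, 7) = -77
The minimum is at u = 3, v = 4.

u = 3, v = 4, z = -95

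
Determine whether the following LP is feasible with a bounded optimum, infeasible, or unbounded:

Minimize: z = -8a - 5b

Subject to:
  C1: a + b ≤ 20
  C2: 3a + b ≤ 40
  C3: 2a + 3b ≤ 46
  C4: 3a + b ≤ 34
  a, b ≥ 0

Feasible with a bounded optimal solution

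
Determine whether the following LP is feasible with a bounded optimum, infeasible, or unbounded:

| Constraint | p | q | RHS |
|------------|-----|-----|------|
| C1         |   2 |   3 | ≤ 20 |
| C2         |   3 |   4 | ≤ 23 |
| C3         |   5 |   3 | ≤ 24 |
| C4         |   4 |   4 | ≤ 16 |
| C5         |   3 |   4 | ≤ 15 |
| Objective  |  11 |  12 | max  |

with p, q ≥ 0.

Feasible with a bounded optimal solution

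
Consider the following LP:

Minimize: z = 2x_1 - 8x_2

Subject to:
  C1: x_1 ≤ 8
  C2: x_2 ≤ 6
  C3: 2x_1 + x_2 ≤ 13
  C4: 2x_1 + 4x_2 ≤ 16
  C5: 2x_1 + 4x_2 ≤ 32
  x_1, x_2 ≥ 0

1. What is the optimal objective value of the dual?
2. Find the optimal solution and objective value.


1. -32
2. x_1 = 0, x_2 = 4, z = -32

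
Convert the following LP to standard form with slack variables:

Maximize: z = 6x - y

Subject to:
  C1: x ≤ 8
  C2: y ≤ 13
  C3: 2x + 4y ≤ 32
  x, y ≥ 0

max z = 6x - y

s.t.
  x + s1 = 8
  y + s2 = 13
  2x + 4y + s3 = 32
  x, y, s1, s2, s3 ≥ 0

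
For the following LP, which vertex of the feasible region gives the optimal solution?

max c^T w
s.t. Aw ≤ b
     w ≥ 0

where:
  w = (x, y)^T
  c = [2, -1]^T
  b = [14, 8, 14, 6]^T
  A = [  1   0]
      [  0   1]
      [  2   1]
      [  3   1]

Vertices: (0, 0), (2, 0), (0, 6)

Evaluate the objective at each vertex of the feasible region:
  z(0, 0) = 0
  z(2, 0) = 4  ←
  z(0, 6) = -6
The maximum is at x = 2, y = 0.

(2, 0)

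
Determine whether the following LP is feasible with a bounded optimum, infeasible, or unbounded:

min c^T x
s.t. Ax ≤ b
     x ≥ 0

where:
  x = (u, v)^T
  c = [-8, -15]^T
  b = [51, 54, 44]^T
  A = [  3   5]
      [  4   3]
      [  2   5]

Feasible with a bounded optimal solution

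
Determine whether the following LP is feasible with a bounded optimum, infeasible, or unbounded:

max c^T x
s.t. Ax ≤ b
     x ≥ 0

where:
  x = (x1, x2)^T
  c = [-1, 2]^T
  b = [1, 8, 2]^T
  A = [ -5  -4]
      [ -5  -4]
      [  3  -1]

Unbounded (objective can increase without bound)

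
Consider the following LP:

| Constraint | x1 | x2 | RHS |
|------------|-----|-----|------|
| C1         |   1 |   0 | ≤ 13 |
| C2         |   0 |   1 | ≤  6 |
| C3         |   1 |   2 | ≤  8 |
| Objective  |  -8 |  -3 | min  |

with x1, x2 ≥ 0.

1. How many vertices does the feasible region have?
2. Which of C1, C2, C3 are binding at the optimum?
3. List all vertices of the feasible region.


1. 3
2. C3
3. (0, 0), (8, 0), (0, 4)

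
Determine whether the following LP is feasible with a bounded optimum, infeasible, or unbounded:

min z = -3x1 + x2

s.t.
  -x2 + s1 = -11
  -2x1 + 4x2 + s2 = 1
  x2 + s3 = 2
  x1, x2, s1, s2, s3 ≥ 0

Infeasible (no feasible solution exists)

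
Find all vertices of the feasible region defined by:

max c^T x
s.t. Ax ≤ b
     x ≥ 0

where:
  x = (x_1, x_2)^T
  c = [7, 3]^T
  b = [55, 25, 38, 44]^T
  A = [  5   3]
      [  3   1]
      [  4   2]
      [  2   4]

(0, 0), (8.333, 0), (6, 7), (5.333, 8.333), (0, 11)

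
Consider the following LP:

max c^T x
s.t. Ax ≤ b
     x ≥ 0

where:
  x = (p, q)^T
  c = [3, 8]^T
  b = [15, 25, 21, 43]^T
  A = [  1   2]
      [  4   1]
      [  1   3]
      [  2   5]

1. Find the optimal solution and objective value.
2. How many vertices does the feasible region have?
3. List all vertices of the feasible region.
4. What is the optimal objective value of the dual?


1. p = 3, q = 6, z = 57
2. 5
3. (0, 0), (6.25, 0), (5, 5), (3, 6), (0, 7)
4. 57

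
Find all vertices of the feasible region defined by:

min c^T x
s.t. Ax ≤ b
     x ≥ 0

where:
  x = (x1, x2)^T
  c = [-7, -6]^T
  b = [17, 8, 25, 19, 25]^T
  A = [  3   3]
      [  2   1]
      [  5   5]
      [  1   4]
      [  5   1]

(0, 0), (4, 0), (3, 2), (0.3333, 4.667), (0, 4.75)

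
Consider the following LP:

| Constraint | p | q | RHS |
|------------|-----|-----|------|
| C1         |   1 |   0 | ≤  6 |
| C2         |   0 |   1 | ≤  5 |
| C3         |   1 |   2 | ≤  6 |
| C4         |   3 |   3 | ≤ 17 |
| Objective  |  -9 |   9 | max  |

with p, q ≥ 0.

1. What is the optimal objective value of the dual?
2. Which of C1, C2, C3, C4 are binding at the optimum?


1. 27
2. C3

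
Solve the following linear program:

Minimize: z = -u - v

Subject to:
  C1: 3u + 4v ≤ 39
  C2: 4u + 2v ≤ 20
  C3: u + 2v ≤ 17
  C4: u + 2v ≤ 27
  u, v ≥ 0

Evaluate the objective at each vertex of the feasible region:
  z(0, 0) = 0
  z(5, 0) = -5
  z(1, 8) = -9  ←
  z(0, 8.5) = -8.5
The minimum is at u = 1, v = 8.

u = 1, v = 8, z = -9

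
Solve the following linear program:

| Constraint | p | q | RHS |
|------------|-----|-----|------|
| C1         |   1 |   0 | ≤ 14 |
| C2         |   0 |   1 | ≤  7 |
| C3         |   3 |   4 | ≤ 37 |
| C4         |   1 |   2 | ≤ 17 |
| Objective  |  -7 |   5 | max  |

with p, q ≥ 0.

Evaluate the objective at each vertex of the feasible region:
  z(0, 0) = 0
  z(12.33, 0) = -86.33
  z(3, 7) = 14
  z(0, 7) = 35  ←
The maximum is at p = 0, q = 7.

p = 0, q = 7, z = 35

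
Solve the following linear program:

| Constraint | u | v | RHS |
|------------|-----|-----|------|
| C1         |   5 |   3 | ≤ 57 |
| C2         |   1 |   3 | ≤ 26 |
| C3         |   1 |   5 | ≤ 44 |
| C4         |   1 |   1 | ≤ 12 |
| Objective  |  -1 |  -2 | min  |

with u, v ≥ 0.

Evaluate the objective at each vertex of the feasible region:
  z(0, 0) = 0
  z(11.4, 0) = -11.4
  z(10.5, 1.5) = -13.5
  z(5, 7) = -19  ←
  z(0, 8.667) = -17.33
The minimum is at u = 5, v = 7.

u = 5, v = 7, z = -19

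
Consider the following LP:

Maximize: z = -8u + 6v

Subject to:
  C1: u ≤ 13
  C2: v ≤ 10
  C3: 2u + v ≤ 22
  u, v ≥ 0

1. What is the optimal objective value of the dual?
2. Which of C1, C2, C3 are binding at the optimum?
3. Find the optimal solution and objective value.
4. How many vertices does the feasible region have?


1. 60
2. C2
3. u = 0, v = 10, z = 60
4. 4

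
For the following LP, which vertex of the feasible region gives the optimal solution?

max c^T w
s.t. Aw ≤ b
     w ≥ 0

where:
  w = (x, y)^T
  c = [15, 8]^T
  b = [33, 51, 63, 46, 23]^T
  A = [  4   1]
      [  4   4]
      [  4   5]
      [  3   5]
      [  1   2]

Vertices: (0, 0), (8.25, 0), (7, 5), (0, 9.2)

Evaluate the objective at each vertex of the feasible region:
  z(0, 0) = 0
  z(8.25, 0) = 123.8
  z(7, 5) = 145  ←
  z(0, 9.2) = 73.6
The maximum is at x = 7, y = 5.

(7, 5)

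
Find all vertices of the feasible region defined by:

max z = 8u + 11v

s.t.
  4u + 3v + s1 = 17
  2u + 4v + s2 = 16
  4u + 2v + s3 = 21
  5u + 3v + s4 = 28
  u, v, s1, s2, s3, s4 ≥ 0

(0, 0), (4.25, 0), (2, 3), (0, 4)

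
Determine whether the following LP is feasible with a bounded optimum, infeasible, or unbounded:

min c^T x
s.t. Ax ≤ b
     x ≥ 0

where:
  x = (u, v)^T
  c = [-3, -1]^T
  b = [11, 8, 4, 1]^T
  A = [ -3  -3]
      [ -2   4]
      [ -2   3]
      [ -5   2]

Unbounded (objective can decrease without bound)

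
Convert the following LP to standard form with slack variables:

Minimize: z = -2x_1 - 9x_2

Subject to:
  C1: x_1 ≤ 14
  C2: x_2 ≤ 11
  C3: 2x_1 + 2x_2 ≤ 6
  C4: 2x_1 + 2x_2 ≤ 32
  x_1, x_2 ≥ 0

min z = -2x_1 - 9x_2

s.t.
  x_1 + s1 = 14
  x_2 + s2 = 11
  2x_1 + 2x_2 + s3 = 6
  2x_1 + 2x_2 + s4 = 32
  x_1, x_2, s1, s2, s3, s4 ≥ 0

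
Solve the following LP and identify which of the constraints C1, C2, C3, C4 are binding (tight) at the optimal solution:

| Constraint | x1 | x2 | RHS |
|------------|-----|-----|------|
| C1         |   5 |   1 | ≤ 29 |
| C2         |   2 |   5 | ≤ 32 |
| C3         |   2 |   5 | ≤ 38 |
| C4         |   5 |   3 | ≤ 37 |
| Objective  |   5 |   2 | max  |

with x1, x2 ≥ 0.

At x1 = 5, x2 = 4, compute slack b - a·x for each constraint:
  C1: 29 − 29 = 0  (binding)
  C2: 32 − 30 = 2  (slack)
  C3: 38 − 30 = 8  (slack)
  C4: 37 − 37 = 0  (binding)

Optimal: x1 = 5, x2 = 4
Binding: C1, C4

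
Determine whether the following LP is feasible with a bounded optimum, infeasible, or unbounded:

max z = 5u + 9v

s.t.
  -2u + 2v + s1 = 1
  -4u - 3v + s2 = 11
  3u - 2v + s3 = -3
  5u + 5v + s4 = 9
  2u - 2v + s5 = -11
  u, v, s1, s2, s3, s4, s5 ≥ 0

Infeasible (no feasible solution exists)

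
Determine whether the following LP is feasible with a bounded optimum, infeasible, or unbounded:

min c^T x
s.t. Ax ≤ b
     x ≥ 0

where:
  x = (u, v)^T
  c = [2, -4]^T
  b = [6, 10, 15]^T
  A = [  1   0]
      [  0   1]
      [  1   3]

Feasible with a bounded optimal solution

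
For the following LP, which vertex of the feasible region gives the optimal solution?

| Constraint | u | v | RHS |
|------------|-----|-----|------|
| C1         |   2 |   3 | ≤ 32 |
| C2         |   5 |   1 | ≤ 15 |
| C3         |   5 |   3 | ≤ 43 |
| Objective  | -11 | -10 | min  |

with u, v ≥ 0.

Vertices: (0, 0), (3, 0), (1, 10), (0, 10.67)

Evaluate the objective at each vertex of the feasible region:
  z(0, 0) = 0
  z(3, 0) = -33
  z(1, 10) = -111  ←
  z(0, 10.67) = -106.7
The minimum is at u = 1, v = 10.

(1, 10)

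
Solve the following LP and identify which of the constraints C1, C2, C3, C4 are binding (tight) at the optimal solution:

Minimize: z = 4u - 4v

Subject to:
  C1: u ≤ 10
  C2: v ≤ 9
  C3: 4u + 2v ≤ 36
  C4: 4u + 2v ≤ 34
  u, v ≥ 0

At u = 0, v = 9, compute slack b - a·x for each constraint:
  C1: 10 − 0 = 10  (slack)
  C2: 9 − 9 = 0  (binding)
  C3: 36 − 18 = 18  (slack)
  C4: 34 − 18 = 16  (slack)

Optimal: u = 0, v = 9
Binding: C2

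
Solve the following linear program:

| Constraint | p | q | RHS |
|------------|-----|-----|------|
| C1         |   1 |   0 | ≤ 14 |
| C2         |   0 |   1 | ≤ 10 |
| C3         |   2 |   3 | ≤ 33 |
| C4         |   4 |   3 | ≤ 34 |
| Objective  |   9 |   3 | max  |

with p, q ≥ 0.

Evaluate the objective at each vertex of the feasible region:
  z(0, 0) = 0
  z(8.5, 0) = 76.5  ←
  z(1, 10) = 39
  z(0, 10) = 30
The maximum is at p = 8.5, q = 0.

p = 8.5, q = 0, z = 76.5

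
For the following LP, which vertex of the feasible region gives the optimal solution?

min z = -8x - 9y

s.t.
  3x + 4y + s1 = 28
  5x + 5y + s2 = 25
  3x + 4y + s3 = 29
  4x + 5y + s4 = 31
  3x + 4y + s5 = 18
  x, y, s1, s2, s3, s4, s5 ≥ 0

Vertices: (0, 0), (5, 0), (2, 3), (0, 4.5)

Evaluate the objective at each vertex of the feasible region:
  z(0, 0) = 0
  z(5, 0) = -40
  z(2, 3) = -43  ←
  z(0, 4.5) = -40.5
The minimum is at x = 2, y = 3.

(2, 3)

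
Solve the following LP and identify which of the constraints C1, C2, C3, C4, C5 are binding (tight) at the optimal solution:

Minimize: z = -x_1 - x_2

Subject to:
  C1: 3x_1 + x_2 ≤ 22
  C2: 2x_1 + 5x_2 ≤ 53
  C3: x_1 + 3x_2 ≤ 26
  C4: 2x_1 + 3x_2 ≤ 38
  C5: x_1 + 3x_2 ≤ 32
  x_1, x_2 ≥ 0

At x_1 = 5, x_2 = 7, compute slack b - a·x for each constraint:
  C1: 22 − 22 = 0  (binding)
  C2: 53 − 45 = 8  (slack)
  C3: 26 − 26 = 0  (binding)
  C4: 38 − 31 = 7  (slack)
  C5: 32 − 26 = 6  (slack)

Optimal: x_1 = 5, x_2 = 7
Binding: C1, C3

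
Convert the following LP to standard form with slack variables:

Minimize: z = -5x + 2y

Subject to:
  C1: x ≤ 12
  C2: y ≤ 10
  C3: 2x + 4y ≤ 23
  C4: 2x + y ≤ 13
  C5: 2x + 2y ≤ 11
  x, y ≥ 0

min z = -5x + 2y

s.t.
  x + s1 = 12
  y + s2 = 10
  2x + 4y + s3 = 23
  2x + y + s4 = 13
  2x + 2y + s5 = 11
  x, y, s1, s2, s3, s4, s5 ≥ 0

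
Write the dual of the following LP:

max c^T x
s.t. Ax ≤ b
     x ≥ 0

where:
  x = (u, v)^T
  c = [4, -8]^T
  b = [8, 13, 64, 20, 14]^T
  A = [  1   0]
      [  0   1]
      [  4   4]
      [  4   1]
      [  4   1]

Primal max cᵀx s.t. Ax ≤ b, x ≥ 0  →  Dual min bᵀy s.t. Aᵀy ≥ c, y ≥ 0.

Minimize: z = 8y1 + 13y2 + 64y3 + 20y4 + 14y5

Subject to:
  y1 + 4y3 + 4y4 + 4y5 ≥ 4
  y2 + 4y3 + y4 + y5 ≥ -8
  y1, y2, y3, y4, y5 ≥ 0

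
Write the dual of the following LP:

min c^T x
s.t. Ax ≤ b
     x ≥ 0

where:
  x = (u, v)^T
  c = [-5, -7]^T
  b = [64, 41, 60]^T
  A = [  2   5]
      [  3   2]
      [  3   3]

Primal min cᵀx s.t. Ax ≤ b, x ≥ 0  →  Dual max −bᵀy s.t. Aᵀy ≥ −c, y ≥ 0.

Maximize: z = -64y1 - 41y2 - 60y3

Subject to:
  2y1 + 3y2 + 3y3 ≥ 5
  5y1 + 2y2 + 3y3 ≥ 7
  y1, y2, y3 ≥ 0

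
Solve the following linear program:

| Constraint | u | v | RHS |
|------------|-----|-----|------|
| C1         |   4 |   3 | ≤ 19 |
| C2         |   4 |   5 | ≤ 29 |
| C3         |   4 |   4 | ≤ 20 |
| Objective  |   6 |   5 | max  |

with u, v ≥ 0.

Evaluate the objective at each vertex of the feasible region:
  z(0, 0) = 0
  z(4.75, 0) = 28.5
  z(4, 1) = 29  ←
  z(0, 5) = 25
The maximum is at u = 4, v = 1.

u = 4, v = 1, z = 29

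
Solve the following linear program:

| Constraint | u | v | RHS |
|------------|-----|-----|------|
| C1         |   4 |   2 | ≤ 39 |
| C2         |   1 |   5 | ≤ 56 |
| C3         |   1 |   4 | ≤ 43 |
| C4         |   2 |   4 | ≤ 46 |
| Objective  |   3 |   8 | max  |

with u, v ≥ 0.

Evaluate the objective at each vertex of the feasible region:
  z(0, 0) = 0
  z(9.75, 0) = 29.25
  z(5.333, 8.833) = 86.67
  z(3, 10) = 89  ←
  z(0, 10.75) = 86
The maximum is at u = 3, v = 10.

u = 3, v = 10, z = 89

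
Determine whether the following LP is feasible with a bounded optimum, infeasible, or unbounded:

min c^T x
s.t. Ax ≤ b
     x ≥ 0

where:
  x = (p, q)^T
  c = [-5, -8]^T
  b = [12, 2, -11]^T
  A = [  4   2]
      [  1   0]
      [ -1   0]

Infeasible (no feasible solution exists)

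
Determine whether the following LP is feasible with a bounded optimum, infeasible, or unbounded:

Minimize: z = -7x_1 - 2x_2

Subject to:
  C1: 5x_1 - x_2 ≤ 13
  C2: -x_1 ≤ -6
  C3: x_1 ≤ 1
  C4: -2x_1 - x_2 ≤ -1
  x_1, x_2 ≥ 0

Infeasible (no feasible solution exists)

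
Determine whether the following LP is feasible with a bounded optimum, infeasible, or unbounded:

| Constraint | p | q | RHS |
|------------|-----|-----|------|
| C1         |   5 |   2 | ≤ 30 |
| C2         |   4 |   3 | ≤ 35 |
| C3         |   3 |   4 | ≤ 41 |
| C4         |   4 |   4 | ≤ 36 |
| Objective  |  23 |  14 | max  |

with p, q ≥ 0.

Feasible with a bounded optimal solution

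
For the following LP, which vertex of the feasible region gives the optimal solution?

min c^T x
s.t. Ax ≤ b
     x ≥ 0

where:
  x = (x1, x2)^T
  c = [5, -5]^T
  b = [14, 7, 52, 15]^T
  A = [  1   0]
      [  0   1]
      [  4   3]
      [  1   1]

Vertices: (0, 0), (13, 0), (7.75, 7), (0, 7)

Evaluate the objective at each vertex of the feasible region:
  z(0, 0) = 0
  z(13, 0) = 65
  z(7.75, 7) = 3.75
  z(0, 7) = -35  ←
The minimum is at x1 = 0, x2 = 7.

(0, 7)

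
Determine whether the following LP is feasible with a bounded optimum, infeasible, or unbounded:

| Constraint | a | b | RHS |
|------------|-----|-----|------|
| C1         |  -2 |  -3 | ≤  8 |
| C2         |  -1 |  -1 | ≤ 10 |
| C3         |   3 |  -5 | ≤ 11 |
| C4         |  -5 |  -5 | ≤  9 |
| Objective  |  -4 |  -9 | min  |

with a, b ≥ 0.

Unbounded (objective can decrease without bound)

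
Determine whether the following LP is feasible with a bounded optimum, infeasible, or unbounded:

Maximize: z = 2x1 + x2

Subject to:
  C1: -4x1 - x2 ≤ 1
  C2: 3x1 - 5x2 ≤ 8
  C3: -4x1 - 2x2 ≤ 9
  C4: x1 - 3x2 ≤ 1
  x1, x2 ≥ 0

Unbounded (objective can increase without bound)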